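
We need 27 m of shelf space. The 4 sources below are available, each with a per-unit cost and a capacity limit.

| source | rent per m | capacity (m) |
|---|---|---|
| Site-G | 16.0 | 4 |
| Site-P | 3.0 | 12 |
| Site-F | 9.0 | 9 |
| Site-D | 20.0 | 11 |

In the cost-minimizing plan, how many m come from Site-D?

Use sources in increasing cost order.
Site-P at 3.0: take all 12 m → 15 still needed.
Site-F (9.0): use full 9 → 6 m to go.
Site-G at 16.0: take all 4 m → 2 still needed.
Site-D (20.0): take the remaining 2 → done.

2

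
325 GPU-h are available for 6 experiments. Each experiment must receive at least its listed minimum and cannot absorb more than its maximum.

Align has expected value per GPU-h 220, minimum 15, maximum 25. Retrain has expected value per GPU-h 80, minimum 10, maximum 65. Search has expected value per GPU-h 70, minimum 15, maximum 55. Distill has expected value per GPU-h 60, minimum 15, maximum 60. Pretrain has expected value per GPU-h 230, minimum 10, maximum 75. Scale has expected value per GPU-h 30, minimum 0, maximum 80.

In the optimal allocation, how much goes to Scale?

Meeting every minimum uses 15+10+15+15+10+0 = 65 GPU-h, leaving 260.
Order the experiments by expected value per GPU-h: Pretrain 230 > Align 220 > Retrain 80 > Search 70 > Distill 60 > Scale 30.
Pretrain takes 65 more to reach its cap of 75 — 195 left.
Give Align 10 more to hit its cap of 25 — 185 left.
Retrain: +55 to 65 (cap) — 130 left.
Search: +40 to 55 (cap) — 90 left.
Give Distill 45 more to hit its cap of 60 — 45 left.
Scale: +45 (room for 80) → 45. Pool exhausted.

45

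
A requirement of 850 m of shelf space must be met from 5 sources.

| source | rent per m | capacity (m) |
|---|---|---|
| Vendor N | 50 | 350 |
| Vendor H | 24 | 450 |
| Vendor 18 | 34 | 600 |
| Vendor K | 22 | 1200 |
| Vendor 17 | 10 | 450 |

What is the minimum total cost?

Cheapest first:
Vendor 17 (10): use full 450 → 400 m to go.
Vendor K (22): take the remaining 400 → done.
Vendor H, Vendor 18, Vendor N: unused.
Cost = 450×10 + 400×22 = 13300.

13300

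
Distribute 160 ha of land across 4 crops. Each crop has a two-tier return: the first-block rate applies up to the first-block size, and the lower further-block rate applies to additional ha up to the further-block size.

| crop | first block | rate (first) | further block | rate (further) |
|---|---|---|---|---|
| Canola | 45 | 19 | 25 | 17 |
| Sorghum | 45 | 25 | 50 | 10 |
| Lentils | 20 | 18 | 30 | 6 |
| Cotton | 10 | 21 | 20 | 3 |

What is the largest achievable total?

3125

Order all 8 blocks by rate: Sorghum/T1 25 > Cotton/T1 21 > Canola/T1 19 > Lentils/T1 18 > Canola/T2 17 > Sorghum/T2 10 > Lentils/T2 6 > Cotton/T2 3.
Fill Sorghum T1 block (45 at 25) — 115 left.
Cotton T1 at 21: fill all 10 — 105 left.
Canola/T1 (19): +45 — 60 left.
Lentils/T1 (18): +20 — 40 left.
Canola T2 at 17: fill all 25 — 15 left.
Sorghum/T2: +15 of 50 at 10; pool empty.
Total = 25×45 + 21×10 + 19×45 + 18×20 + 17×25 + 10×15 = 3125.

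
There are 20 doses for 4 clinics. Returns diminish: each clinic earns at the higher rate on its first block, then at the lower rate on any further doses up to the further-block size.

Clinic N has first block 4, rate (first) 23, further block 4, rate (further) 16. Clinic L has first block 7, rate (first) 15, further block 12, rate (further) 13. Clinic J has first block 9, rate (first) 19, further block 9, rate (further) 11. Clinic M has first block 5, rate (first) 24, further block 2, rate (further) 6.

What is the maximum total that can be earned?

415

Rank every tier by rate: Clinic M/first 24 > Clinic N/first 23 > Clinic J/first 19 > Clinic N/second 16 > Clinic L/first 15 > Clinic L/second 13 > Clinic J/second 11 > Clinic M/second 6.
Fill Clinic M first block (5 at 24) — 15 left.
Clinic N first at 23: fill all 4 — 11 left.
Clinic J first at 19: fill all 9 — 2 left.
Clinic N second at 16: only 2 left, fill 2.
Total = 24×5 + 23×4 + 19×9 + 16×2 = 415.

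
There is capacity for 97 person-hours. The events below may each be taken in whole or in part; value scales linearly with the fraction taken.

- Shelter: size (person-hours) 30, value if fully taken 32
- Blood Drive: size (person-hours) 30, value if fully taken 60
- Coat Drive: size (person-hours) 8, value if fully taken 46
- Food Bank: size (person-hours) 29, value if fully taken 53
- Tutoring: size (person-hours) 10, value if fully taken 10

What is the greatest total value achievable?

Sort by value density: Coat Drive 46/8≈5.75, Blood Drive 60/30≈2, Food Bank 53/29≈1.83, Shelter 32/30≈1.07, Tutoring 10/10≈1.
Coat Drive: take in full, 8 person-hours for value 46 → 89 left.
Blood Drive: take in full, 30 person-hours for value 60 → 59 left.
Food Bank: take in full, 29 person-hours for value 53 → 30 left.
Shelter: take in full, 30 person-hours for value 32 → 0 left.
Total value = 191.

191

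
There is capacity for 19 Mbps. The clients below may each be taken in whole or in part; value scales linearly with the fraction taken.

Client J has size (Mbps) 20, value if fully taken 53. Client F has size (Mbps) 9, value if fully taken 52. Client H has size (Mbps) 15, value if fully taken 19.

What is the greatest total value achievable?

78.5

Rank by value-to-size ratio: Client F 52/9≈5.78, Client J 53/20≈2.65, Client H 19/15≈1.27.
Take all of Client F (9 Mbps, value 52) → 10 Mbps left.
10 Mbps left: a 10/20 share of Client J gives 53×10/20 = 26.5.
Total value = 78.5.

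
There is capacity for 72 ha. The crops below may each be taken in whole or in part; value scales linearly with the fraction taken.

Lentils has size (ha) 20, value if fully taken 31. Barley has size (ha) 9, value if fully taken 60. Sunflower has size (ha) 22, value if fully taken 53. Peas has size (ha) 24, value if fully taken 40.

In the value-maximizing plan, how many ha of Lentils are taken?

Sort by value density: Barley 60/9≈6.67, Sunflower 53/22≈2.41, Peas 40/24≈1.67, Lentils 31/20≈1.55.
Take all of Barley (9 ha, value 60) → 63 ha left.
All 22 ha of Sunflower fit (value 53) → 41 remain.
Peas: take in full, 24 ha for value 40 → 17 left.
Fill the last 17 ha with part of Lentils: 17/20 of it earns 26.35.

17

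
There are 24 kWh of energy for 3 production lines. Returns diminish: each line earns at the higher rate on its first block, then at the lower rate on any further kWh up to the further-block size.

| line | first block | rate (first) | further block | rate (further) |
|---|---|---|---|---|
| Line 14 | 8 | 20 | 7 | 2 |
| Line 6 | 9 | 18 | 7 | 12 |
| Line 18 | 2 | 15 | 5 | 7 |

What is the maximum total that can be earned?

412

Order all 6 blocks by rate: Line 14/T1 20 > Line 6/T1 18 > Line 18/T1 15 > Line 6/T2 12 > Line 18/T2 7 > Line 14/T2 2.
Fill Line 14 T1 block (8 at 20) ; 16 left.
Line 6/T1 (18): +9 ; 7 left.
Line 18/T1 (15): +2 ; 5 left.
Line 6/T2: +5 of 7 at 12; pool empty.
Total = 20×8 + 18×9 + 15×2 + 12×5 = 412.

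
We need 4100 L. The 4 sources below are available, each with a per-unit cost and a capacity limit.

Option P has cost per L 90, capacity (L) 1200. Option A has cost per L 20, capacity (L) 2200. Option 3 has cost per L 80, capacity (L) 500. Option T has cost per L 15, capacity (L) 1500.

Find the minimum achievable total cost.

98500

Cheapest first:
Option T at 15: take all 1500 L ; 2600 still needed.
Option A at 20: take all 2200 L ; 400 still needed.
Take 400 from Option 3 at 80 to finish.
Option P: unused.
Cost = 1500×15 + 2200×20 + 400×80 = 98500.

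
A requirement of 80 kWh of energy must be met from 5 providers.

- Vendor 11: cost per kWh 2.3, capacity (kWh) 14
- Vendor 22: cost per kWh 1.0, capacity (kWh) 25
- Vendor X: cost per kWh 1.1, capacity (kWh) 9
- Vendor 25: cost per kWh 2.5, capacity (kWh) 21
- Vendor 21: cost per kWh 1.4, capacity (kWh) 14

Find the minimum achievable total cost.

Fill from the cheapest provider first.
Vendor 22 (1.0): use full 25 → 55 kWh to go.
Take 9 from Vendor X at 1.1 → need 46 more.
Take 14 from Vendor 21 at 1.4 → need 32 more.
Take 14 from Vendor 11 at 2.3 → need 18 more.
Take 18 from Vendor 25 at 2.5 to finish.
Cost = 25×1.0 + 9×1.1 + 14×1.4 + 14×2.3 + 18×2.5 = 131.7.

131.7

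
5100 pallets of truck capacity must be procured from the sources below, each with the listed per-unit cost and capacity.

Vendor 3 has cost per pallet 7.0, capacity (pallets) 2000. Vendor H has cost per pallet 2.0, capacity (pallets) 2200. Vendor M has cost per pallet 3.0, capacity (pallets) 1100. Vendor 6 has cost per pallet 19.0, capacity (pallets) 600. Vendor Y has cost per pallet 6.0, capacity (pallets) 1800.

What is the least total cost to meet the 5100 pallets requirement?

Fill from the cheapest source first.
Take 2200 from Vendor H at 2.0 ; need 2900 more.
Vendor M at 3.0: take all 1100 pallets ; 1800 still needed.
Vendor Y at 6.0: take all 1800 pallets ; 0 still needed.
Vendor 3, Vendor 6: unused.
Cost = 2200×2.0 + 1100×3.0 + 1800×6.0 = 18500.

18500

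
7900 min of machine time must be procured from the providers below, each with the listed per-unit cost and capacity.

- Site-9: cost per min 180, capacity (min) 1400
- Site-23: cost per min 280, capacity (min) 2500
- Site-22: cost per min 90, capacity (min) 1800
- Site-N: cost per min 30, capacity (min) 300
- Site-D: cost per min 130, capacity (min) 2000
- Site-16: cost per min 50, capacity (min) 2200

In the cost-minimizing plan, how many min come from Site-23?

200

Use providers in increasing cost order.
Site-N at 30: take all 300 min — 7600 still needed.
Take 2200 from Site-16 at 50 — need 5400 more.
Take 1800 from Site-22 at 90 — need 3600 more.
Site-D (130): use full 2000 — 1600 min to go.
Site-9 (180): use full 1400 — 200 min to go.
Take 200 from Site-23 at 280 to finish.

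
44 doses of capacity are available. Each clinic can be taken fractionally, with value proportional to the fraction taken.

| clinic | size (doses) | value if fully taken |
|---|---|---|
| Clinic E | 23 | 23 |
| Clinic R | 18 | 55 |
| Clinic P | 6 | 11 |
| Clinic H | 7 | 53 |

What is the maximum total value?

Rank by value-to-size ratio: Clinic H 53/7≈7.57, Clinic R 55/18≈3.06, Clinic P 11/6≈1.83, Clinic E 23/23≈1.
Take all of Clinic H (7 doses, value 53) — 37 doses left.
Take all of Clinic R (18 doses, value 55) — 19 doses left.
Take all of Clinic P (6 doses, value 11) — 13 doses left.
Only 13 doses remain; take 13/23 of Clinic E for value 23×13/23 = 13.
Total value = 132.

132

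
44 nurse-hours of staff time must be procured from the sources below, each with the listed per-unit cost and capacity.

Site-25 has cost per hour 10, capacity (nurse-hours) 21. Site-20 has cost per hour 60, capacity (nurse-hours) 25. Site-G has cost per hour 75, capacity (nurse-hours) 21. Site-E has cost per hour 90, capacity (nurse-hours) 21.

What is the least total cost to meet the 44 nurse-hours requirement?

1590

Fill from the cheapest source first.
Site-25 at 10: take all 21 nurse-hours ; 23 still needed.
Take 23 from Site-20 at 60 to finish.
Site-G, Site-E: unused.
Cost = 21×10 + 23×60 = 1590.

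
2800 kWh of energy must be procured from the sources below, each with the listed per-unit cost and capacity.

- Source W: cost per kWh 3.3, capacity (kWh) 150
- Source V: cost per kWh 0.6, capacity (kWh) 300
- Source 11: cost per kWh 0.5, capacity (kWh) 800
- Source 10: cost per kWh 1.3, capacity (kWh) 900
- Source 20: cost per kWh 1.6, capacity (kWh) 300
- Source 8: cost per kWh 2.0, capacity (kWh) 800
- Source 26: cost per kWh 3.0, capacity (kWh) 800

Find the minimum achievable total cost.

Use sources in increasing cost order.
Take 800 from Source 11 at 0.5 → need 2000 more.
Source V at 0.6: take all 300 kWh → 1700 still needed.
Source 10 (1.3): use full 900 → 800 kWh to go.
Source 20 at 1.6: take all 300 kWh → 500 still needed.
Take 500 from Source 8 at 2.0 to finish.
Source 26, Source W: unused.
Cost = 800×0.5 + 300×0.6 + 900×1.3 + 300×1.6 + 500×2.0 = 3230.

3230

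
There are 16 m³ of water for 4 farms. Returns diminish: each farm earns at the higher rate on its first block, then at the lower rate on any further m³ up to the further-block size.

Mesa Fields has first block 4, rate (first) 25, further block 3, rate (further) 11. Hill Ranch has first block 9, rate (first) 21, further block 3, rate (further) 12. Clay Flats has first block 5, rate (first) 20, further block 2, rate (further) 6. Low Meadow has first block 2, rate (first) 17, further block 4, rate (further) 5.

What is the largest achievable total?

Order all 8 blocks by rate: Mesa Fields/T1 25 > Hill Ranch/T1 21 > Clay Flats/T1 20 > Low Meadow/T1 17 > Hill Ranch/T2 12 > Mesa Fields/T2 11 > Clay Flats/T2 6 > Low Meadow/T2 5.
Mesa Fields/T1 (25): +4 — 12 left.
Hill Ranch T1 at 21: fill all 9 — 3 left.
Clay Flats/T1: +3 of 5 at 20; pool empty.
Total = 25×4 + 21×9 + 20×3 = 349.

349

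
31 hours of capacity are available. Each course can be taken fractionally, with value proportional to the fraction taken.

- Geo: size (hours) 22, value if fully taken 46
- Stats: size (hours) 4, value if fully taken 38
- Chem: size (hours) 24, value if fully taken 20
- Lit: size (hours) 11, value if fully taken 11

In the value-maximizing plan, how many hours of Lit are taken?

5

Rank by value-to-size ratio: Stats 38/4≈9.5, Geo 46/22≈2.09, Lit 11/11≈1, Chem 20/24≈0.833.
Take all of Stats (4 hours, value 38) — 27 hours left.
Geo: take in full, 22 hours for value 46 — 5 left.
Fill the last 5 hours with part of Lit: 5/11 of it earns 5.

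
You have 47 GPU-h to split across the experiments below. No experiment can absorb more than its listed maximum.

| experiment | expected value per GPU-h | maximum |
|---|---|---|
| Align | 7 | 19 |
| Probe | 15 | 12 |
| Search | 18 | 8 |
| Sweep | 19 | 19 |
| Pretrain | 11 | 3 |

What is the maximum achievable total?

753

Highest expected value per GPU-h first: Sweep 19 > Search 18 > Probe 15 > Pretrain 11 > Align 7.
Give Sweep 19 to hit its cap of 19 → 28 left.
Search takes 8 to reach its cap of 8 → 20 left.
Probe: +12 to 12 (cap) → 8 left.
Pretrain takes 3 to reach its cap of 3 → 5 left.
Align: +5 (room for 19) → 5. Pool exhausted.
Total = 7×5 + 15×12 + 18×8 + 19×19 + 11×3 = 753.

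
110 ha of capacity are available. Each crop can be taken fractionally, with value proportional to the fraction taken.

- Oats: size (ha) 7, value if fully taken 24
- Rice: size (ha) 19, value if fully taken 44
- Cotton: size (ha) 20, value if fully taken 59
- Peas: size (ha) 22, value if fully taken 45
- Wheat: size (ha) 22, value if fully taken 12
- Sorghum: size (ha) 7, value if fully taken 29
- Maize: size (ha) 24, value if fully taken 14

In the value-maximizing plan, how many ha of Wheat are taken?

11

Rank by value-to-size ratio: Sorghum 29/7≈4.14, Oats 24/7≈3.43, Cotton 59/20≈2.95, Rice 44/19≈2.32, Peas 45/22≈2.05, Maize 14/24≈0.583, Wheat 12/22≈0.545.
All 7 ha of Sorghum fit (value 29) ; 103 remain.
All 7 ha of Oats fit (value 24) ; 96 remain.
All 20 ha of Cotton fit (value 59) ; 76 remain.
All 19 ha of Rice fit (value 44) ; 57 remain.
Take all of Peas (22 ha, value 45) ; 35 ha left.
Maize: take in full, 24 ha for value 14 ; 11 left.
11 ha left: a 11/22 share of Wheat gives 12×11/22 = 6.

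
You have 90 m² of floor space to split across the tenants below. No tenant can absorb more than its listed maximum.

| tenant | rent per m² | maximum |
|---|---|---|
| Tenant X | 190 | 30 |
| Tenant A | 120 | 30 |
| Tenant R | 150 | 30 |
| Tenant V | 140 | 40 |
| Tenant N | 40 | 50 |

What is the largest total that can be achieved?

14400

Rank by rent per m²: Tenant X 190 > Tenant R 150 > Tenant V 140 > Tenant A 120 > Tenant N 40.
Tenant X takes 30 to reach its cap of 30 — 60 left.
Tenant R: +30 to 30 (cap) — 30 left.
Tenant V: +30 (room for 40) → 30. Pool exhausted.
Total = 190×30 + 150×30 + 140×30 = 14400.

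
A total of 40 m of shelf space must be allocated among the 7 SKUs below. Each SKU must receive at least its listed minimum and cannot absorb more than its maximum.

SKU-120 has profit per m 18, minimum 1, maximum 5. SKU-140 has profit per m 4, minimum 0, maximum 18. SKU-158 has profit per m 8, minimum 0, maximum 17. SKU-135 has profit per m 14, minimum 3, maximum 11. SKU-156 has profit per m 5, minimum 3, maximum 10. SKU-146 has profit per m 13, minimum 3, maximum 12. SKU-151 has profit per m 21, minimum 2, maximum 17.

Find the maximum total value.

668

Meeting every minimum uses 1+0+0+3+3+3+2 = 12 m, leaving 28.
Highest profit per m first: SKU-151 21 > SKU-120 18 > SKU-135 14 > SKU-146 13 > SKU-158 8 > SKU-156 5 > SKU-140 4.
Give SKU-151 15 more to hit its cap of 17 → 13 left.
SKU-120 takes 4 more to reach its cap of 5 → 9 left.
SKU-135 takes 8 more to reach its cap of 11 → 1 left.
Only 1 left; SKU-146 takes them to reach 4.
Total = 18×5 + 14×11 + 5×3 + 13×4 + 21×17 = 668.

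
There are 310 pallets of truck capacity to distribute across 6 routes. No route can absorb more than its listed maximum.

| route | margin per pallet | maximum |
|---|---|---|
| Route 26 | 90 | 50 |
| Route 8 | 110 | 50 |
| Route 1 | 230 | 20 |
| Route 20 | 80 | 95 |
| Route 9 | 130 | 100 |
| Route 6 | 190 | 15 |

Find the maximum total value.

Order the routes by margin per pallet: Route 1 230 > Route 6 190 > Route 9 130 > Route 8 110 > Route 26 90 > Route 20 80.
Route 1 takes 20 to reach its cap of 20 — 290 left.
Route 6: +15 to 15 (cap) — 275 left.
Give Route 9 100 to hit its cap of 100 — 175 left.
Route 8 takes 50 to reach its cap of 50 — 125 left.
Give Route 26 50 to hit its cap of 50 — 75 left.
Route 20 has room for 95 but only 75 remain, so it gets 75.
Total = 90×50 + 110×50 + 230×20 + 80×75 + 130×100 + 190×15 = 36450.

36450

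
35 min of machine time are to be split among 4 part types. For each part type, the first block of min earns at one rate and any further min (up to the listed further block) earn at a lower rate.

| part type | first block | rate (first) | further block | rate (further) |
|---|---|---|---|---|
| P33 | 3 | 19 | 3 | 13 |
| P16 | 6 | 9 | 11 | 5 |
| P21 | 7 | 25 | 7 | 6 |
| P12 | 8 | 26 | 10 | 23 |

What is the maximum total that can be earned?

Treat each block as its own option and order by rate: P12/T1 26 > P21/T1 25 > P12/T2 23 > P33/T1 19 > P33/T2 13 > P16/T1 9 > P21/T2 6 > P16/T2 5.
P12 T1 at 26: fill all 8 → 27 left.
P21 T1 at 25: fill all 7 → 20 left.
Fill P12 T2 block (10 at 23) → 10 left.
Fill P33 T1 block (3 at 19) → 7 left.
P33 T2 at 13: fill all 3 → 4 left.
P16 T1 at 9: only 4 left, fill 4.
Total = 26×8 + 25×7 + 23×10 + 19×3 + 13×3 + 9×4 = 745.

745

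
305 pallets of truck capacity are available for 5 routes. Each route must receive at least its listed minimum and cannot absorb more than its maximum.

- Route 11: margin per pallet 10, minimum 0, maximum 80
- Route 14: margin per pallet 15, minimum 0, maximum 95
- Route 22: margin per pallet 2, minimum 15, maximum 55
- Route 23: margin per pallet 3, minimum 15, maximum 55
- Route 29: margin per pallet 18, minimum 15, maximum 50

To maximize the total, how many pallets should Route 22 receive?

Meeting every minimum uses 0+0+15+15+15 = 45 pallets, leaving 260.
Rank by margin per pallet: Route 29 18 > Route 14 15 > Route 11 10 > Route 23 3 > Route 22 2.
Route 29: +35 to 50 (cap) → 225 left.
Give Route 14 95 more to hit its cap of 95 → 130 left.
Route 11: +80 to 80 (cap) → 50 left.
Give Route 23 40 more to hit its cap of 55 → 10 left.
Only 10 left; Route 22 takes them to reach 25.

25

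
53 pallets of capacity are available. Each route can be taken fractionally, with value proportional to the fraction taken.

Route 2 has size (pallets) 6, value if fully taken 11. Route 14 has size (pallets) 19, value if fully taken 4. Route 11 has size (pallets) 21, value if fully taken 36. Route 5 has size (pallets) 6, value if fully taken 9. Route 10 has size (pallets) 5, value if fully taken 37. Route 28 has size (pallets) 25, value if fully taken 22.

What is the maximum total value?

106.2

Best value per unit of size first: Route 10 37/5≈7.4, Route 2 11/6≈1.83, Route 11 36/21≈1.71, Route 5 9/6≈1.5, Route 28 22/25≈0.88, Route 14 4/19≈0.211.
Take all of Route 10 (5 pallets, value 37) — 48 pallets left.
Take all of Route 2 (6 pallets, value 11) — 42 pallets left.
Take all of Route 11 (21 pallets, value 36) — 21 pallets left.
Take all of Route 5 (6 pallets, value 9) — 15 pallets left.
15 pallets left: a 15/25 share of Route 28 gives 22×15/25 = 13.2.
Total value = 106.2.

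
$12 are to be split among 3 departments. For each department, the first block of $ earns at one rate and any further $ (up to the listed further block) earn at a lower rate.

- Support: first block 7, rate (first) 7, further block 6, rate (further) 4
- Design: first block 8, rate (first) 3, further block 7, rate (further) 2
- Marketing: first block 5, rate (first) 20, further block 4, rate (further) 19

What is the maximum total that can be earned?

Treat each block as its own option and order by rate: Marketing/T1 20 > Marketing/T2 19 > Support/T1 7 > Support/T2 4 > Design/T1 3 > Design/T2 2.
Marketing/T1 (20): +5 ; 7 left.
Marketing/T2 (19): +4 ; 3 left.
3 remain; put them into Support T1 at 7.
Total = 20×5 + 19×4 + 7×3 = 197.

197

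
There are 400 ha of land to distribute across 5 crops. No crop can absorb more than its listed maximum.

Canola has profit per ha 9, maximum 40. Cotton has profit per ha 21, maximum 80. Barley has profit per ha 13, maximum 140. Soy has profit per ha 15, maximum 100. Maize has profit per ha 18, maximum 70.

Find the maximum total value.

6350

Highest profit per ha first: Cotton 21 > Maize 18 > Soy 15 > Barley 13 > Canola 9.
Give Cotton 80 to hit its cap of 80 ; 320 left.
Maize takes 70 to reach its cap of 70 ; 250 left.
Soy: +100 to 100 (cap) ; 150 left.
Barley: +140 to 140 (cap) ; 10 left.
Canola has room for 40 but only 10 remain, so it gets 10.
Total = 9×10 + 21×80 + 13×140 + 15×100 + 18×70 = 6350.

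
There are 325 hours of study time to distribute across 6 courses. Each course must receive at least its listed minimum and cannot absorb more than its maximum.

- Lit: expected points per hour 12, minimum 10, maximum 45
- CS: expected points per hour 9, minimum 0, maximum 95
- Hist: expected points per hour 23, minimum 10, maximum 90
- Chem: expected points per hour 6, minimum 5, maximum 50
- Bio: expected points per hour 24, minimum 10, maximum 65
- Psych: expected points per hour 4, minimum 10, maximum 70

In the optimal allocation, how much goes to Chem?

Meeting every minimum uses 10+0+10+5+10+10 = 45 hours, leaving 280.
Order the courses by expected points per hour: Bio 24 > Hist 23 > Lit 12 > CS 9 > Chem 6 > Psych 4.
Bio takes 55 more to reach its cap of 65 ; 225 left.
Hist takes 80 more to reach its cap of 90 ; 145 left.
Give Lit 35 more to hit its cap of 45 ; 110 left.
CS takes 95 more to reach its cap of 95 ; 15 left.
Chem has room for 45 more but only 15 remain, so it gets 20.

20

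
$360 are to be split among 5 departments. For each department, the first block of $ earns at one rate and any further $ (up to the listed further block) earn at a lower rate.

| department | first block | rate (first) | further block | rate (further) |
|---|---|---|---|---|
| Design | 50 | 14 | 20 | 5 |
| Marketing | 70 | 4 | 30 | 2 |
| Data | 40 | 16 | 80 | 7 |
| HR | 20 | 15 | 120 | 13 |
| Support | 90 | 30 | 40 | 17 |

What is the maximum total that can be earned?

Rank every tier by rate: Support/first 30 > Support/second 17 > Data/first 16 > HR/first 15 > Design/first 14 > HR/second 13 > Data/second 7 > Design/second 5 > Marketing/first 4 > Marketing/second 2.
Fill Support first block (90 at 30) — 270 left.
Support/second (17): +40 — 230 left.
Data/first (16): +40 — 190 left.
HR first at 15: fill all 20 — 170 left.
Design first at 14: fill all 50 — 120 left.
Fill HR second block (120 at 13) — 0 left.
Total = 30×90 + 17×40 + 16×40 + 15×20 + 14×50 + 13×120 = 6580.

6580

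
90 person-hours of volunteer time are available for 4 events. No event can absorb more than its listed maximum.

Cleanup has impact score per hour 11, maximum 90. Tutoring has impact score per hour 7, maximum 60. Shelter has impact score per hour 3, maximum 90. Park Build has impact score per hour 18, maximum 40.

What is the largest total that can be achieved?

Rank by impact score per hour: Park Build 18 > Cleanup 11 > Tutoring 7 > Shelter 3.
Park Build: +40 to 40 (cap) — 50 left.
Cleanup: +50 (room for 90) → 50. Pool exhausted.
Total = 11×50 + 18×40 = 1270.

1270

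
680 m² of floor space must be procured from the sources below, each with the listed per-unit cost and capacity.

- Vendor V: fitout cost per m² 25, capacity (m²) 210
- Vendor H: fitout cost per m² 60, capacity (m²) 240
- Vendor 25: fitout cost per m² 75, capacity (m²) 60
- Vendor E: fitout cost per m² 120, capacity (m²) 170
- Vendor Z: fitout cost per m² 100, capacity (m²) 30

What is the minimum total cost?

43950

Fill from the cheapest source first.
Vendor V at 25: take all 210 m² — 470 still needed.
Vendor H (60): use full 240 — 230 m² to go.
Vendor 25 (75): use full 60 — 170 m² to go.
Take 30 from Vendor Z at 100 — need 140 more.
Vendor E (120): take the remaining 140 — done.
Cost = 210×25 + 240×60 + 60×75 + 30×100 + 140×120 = 43950.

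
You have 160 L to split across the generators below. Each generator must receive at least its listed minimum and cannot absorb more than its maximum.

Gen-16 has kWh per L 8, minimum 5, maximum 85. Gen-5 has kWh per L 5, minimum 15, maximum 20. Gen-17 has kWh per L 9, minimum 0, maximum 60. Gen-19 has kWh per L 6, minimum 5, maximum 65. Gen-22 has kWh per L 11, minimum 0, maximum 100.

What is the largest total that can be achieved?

1560

Meeting every minimum uses 5+15+0+5+0 = 25 L, leaving 135.
Order the generators by kWh per L: Gen-22 11 > Gen-17 9 > Gen-16 8 > Gen-19 6 > Gen-5 5.
Give Gen-22 100 more to hit its cap of 100 — 35 left.
Only 35 left; Gen-17 takes them to reach 35.
Total = 8×5 + 5×15 + 9×35 + 6×5 + 11×100 = 1560.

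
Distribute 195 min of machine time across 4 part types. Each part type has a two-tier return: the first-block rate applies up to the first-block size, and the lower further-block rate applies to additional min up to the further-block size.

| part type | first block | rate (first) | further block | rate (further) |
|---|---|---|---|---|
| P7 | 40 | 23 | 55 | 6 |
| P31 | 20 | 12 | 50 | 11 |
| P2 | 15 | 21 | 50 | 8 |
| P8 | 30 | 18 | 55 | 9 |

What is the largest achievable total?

2925

Treat each block as its own option and order by rate: P7/tier1 23 > P2/tier1 21 > P8/tier1 18 > P31/tier1 12 > P31/tier2 11 > P8/tier2 9 > P2/tier2 8 > P7/tier2 6.
P7 tier1 at 23: fill all 40 — 155 left.
Fill P2 tier1 block (15 at 21) — 140 left.
P8/tier1 (18): +30 — 110 left.
Fill P31 tier1 block (20 at 12) — 90 left.
P31 tier2 at 11: fill all 50 — 40 left.
P8 tier2 at 9: only 40 left, fill 40.
Total = 23×40 + 21×15 + 18×30 + 12×20 + 11×50 + 9×40 = 2925.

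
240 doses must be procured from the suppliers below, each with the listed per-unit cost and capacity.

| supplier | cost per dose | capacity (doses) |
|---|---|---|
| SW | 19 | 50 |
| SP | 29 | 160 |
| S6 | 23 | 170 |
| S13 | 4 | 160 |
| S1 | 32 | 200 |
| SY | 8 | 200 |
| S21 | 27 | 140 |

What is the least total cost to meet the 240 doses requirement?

Fill from the cheapest supplier first.
Take 160 from S13 at 4 — need 80 more.
SY at 8: take 80 of its 200 — requirement met.
SW, S6, S21, SP, S1: unused.
Cost = 160×4 + 80×8 = 1280.

1280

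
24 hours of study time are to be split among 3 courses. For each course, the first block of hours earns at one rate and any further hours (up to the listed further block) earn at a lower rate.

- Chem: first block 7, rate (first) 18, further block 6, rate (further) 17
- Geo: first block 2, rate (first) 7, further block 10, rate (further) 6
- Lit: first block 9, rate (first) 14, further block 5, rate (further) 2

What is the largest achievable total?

Treat each block as its own option and order by rate: Chem/tier1 18 > Chem/tier2 17 > Lit/tier1 14 > Geo/tier1 7 > Geo/tier2 6 > Lit/tier2 2.
Chem/tier1 (18): +7 → 17 left.
Chem/tier2 (17): +6 → 11 left.
Fill Lit tier1 block (9 at 14) → 2 left.
Fill Geo tier1 block (2 at 7) → 0 left.
Total = 18×7 + 17×6 + 14×9 + 7×2 = 368.

368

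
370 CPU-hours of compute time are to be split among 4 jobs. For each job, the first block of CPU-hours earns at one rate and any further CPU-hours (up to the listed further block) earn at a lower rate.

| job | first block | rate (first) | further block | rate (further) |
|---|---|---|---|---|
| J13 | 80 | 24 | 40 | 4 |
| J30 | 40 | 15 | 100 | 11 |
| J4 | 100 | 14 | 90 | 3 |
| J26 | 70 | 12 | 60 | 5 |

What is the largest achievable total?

5640

Treat each block as its own option and order by rate: J13/T1 24 > J30/T1 15 > J4/T1 14 > J26/T1 12 > J30/T2 11 > J26/T2 5 > J13/T2 4 > J4/T2 3.
Fill J13 T1 block (80 at 24) ; 290 left.
Fill J30 T1 block (40 at 15) ; 250 left.
J4/T1 (14): +100 ; 150 left.
Fill J26 T1 block (70 at 12) ; 80 left.
80 remain; put them into J30 T2 at 11.
Total = 24×80 + 15×40 + 14×100 + 12×70 + 11×80 = 5640.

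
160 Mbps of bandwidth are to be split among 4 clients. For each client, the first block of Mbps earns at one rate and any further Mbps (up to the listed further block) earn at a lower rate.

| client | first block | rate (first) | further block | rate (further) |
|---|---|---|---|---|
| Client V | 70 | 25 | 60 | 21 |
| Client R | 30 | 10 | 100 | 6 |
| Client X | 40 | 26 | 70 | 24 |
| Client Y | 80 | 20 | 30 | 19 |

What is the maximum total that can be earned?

3990

Treat each block as its own option and order by rate: Client X/first 26 > Client V/first 25 > Client X/second 24 > Client V/second 21 > Client Y/first 20 > Client Y/second 19 > Client R/first 10 > Client R/second 6.
Client X/first (26): +40 ; 120 left.
Client V first at 25: fill all 70 ; 50 left.
50 remain; put them into Client X second at 24.
Total = 26×40 + 25×70 + 24×50 = 3990.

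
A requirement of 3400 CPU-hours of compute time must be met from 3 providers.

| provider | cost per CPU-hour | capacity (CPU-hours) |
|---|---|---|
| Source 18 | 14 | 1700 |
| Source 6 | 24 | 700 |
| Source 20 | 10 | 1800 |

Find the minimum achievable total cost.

40400

Use providers in increasing cost order.
Take 1800 from Source 20 at 10 ; need 1600 more.
Source 18 at 14: take 1600 of its 1700 ; requirement met.
Source 6: unused.
Cost = 1800×10 + 1600×14 = 40400.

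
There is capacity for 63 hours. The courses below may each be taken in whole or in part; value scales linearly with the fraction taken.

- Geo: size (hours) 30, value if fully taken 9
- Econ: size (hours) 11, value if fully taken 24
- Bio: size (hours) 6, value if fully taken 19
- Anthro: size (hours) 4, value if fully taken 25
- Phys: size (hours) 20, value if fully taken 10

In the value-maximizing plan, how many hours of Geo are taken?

22

Rank by value-to-size ratio: Anthro 25/4≈6.25, Bio 19/6≈3.17, Econ 24/11≈2.18, Phys 10/20≈0.5, Geo 9/30≈0.3.
All 4 hours of Anthro fit (value 25) — 59 remain.
Bio: take in full, 6 hours for value 19 — 53 left.
Take all of Econ (11 hours, value 24) — 42 hours left.
Take all of Phys (20 hours, value 10) — 22 hours left.
22 hours left: a 22/30 share of Geo gives 9×22/30 = 6.6.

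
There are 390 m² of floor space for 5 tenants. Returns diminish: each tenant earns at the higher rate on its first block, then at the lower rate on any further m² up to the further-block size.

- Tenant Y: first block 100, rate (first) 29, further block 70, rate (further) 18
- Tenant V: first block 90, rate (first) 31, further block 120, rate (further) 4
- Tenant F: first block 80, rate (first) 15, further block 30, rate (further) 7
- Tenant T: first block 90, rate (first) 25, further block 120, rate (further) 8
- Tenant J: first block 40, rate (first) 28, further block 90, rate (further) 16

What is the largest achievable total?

10320

Order all 10 blocks by rate: Tenant V/tier1 31 > Tenant Y/tier1 29 > Tenant J/tier1 28 > Tenant T/tier1 25 > Tenant Y/tier2 18 > Tenant J/tier2 16 > Tenant F/tier1 15 > Tenant T/tier2 8 > Tenant F/tier2 7 > Tenant V/tier2 4.
Tenant V tier1 at 31: fill all 90 → 300 left.
Tenant Y tier1 at 29: fill all 100 → 200 left.
Fill Tenant J tier1 block (40 at 28) → 160 left.
Tenant T tier1 at 25: fill all 90 → 70 left.
Fill Tenant Y tier2 block (70 at 18) → 0 left.
Total = 31×90 + 29×100 + 28×40 + 25×90 + 18×70 = 10320.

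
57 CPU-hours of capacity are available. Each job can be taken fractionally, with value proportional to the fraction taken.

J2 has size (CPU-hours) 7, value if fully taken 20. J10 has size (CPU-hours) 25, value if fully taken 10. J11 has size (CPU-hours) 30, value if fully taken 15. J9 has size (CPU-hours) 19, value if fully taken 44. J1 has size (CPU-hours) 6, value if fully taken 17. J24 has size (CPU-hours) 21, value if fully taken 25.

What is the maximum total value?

Sort by value density: J2 20/7≈2.86, J1 17/6≈2.83, J9 44/19≈2.32, J24 25/21≈1.19, J11 15/30≈0.5, J10 10/25≈0.4.
J2: take in full, 7 CPU-hours for value 20 — 50 left.
All 6 CPU-hours of J1 fit (value 17) — 44 remain.
All 19 CPU-hours of J9 fit (value 44) — 25 remain.
All 21 CPU-hours of J24 fit (value 25) — 4 remain.
Only 4 CPU-hours remain; take 4/30 of J11 for value 15×4/30 = 2.
Total value = 108.

108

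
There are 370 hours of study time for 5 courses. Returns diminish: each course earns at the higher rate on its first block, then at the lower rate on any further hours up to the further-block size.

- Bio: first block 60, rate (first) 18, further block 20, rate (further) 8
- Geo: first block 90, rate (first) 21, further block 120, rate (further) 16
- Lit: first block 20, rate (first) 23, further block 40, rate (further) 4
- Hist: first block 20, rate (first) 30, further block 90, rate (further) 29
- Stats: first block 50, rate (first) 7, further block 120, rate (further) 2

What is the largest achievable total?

Rank every tier by rate: Hist/T1 30 > Hist/T2 29 > Lit/T1 23 > Geo/T1 21 > Bio/T1 18 > Geo/T2 16 > Bio/T2 8 > Stats/T1 7 > Lit/T2 4 > Stats/T2 2.
Fill Hist T1 block (20 at 30) ; 350 left.
Hist/T2 (29): +90 ; 260 left.
Lit T1 at 23: fill all 20 ; 240 left.
Geo/T1 (21): +90 ; 150 left.
Bio T1 at 18: fill all 60 ; 90 left.
Geo T2 at 16: only 90 left, fill 90.
Total = 30×20 + 29×90 + 23×20 + 21×90 + 18×60 + 16×90 = 8080.

8080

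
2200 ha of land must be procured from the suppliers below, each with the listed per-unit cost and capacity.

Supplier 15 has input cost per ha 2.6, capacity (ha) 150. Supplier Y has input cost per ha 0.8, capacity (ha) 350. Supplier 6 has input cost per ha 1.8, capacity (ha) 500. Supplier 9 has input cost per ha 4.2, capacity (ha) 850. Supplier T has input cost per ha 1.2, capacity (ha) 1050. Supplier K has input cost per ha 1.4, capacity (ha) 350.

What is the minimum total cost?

2840

Fill from the cheapest supplier first.
Supplier Y (0.8): use full 350 ; 1850 ha to go.
Supplier T (1.2): use full 1050 ; 800 ha to go.
Supplier K at 1.4: take all 350 ha ; 450 still needed.
Supplier 6 (1.8): take the remaining 450 ; done.
Supplier 15, Supplier 9: unused.
Cost = 350×0.8 + 1050×1.2 + 350×1.4 + 450×1.8 = 2840.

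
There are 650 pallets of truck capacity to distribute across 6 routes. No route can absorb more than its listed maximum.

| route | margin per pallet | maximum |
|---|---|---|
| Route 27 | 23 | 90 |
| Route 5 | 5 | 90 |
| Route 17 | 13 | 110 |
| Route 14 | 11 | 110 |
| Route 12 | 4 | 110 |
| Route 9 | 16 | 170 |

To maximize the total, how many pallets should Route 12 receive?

Rank by margin per pallet: Route 27 23 > Route 9 16 > Route 17 13 > Route 14 11 > Route 5 5 > Route 12 4.
Give Route 27 90 to hit its cap of 90 — 560 left.
Route 9 takes 170 to reach its cap of 170 — 390 left.
Give Route 17 110 to hit its cap of 110 — 280 left.
Give Route 14 110 to hit its cap of 110 — 170 left.
Give Route 5 90 to hit its cap of 90 — 80 left.
Route 12: +80 (room for 110) → 80. Pool exhausted.

80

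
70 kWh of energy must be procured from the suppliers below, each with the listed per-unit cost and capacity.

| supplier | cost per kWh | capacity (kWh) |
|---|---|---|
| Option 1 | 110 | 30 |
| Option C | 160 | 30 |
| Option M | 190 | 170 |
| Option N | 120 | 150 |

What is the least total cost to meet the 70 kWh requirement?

Cheapest first:
Take 30 from Option 1 at 110 → need 40 more.
Option N (120): take the remaining 40 → done.
Option C, Option M: unused.
Cost = 30×110 + 40×120 = 8100.

8100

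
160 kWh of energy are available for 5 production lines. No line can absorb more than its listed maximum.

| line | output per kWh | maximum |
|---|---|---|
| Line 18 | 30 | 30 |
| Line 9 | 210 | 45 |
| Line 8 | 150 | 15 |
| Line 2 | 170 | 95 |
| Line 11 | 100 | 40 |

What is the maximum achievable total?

28350

Rank by output per kWh: Line 9 210 > Line 2 170 > Line 8 150 > Line 11 100 > Line 18 30.
Line 9 takes 45 to reach its cap of 45 → 115 left.
Line 2: +95 to 95 (cap) → 20 left.
Line 8 takes 15 to reach its cap of 15 → 5 left.
Only 5 left; Line 11 takes them to reach 5.
Total = 210×45 + 150×15 + 170×95 + 100×5 = 28350.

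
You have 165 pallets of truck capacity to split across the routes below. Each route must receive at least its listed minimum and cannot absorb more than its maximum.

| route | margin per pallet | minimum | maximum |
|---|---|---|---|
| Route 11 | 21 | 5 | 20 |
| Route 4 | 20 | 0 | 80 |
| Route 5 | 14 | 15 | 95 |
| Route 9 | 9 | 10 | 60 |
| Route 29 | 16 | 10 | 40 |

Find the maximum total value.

Meeting every minimum uses 5+0+15+10+10 = 40 pallets, leaving 125.
Order the routes by margin per pallet: Route 11 21 > Route 4 20 > Route 29 16 > Route 5 14 > Route 9 9.
Route 11 takes 15 more to reach its cap of 20 ; 110 left.
Route 4 takes 80 more to reach its cap of 80 ; 30 left.
Route 29: +30 to 40 (cap) ; 0 left.
Total = 21×20 + 20×80 + 14×15 + 9×10 + 16×40 = 2960.

2960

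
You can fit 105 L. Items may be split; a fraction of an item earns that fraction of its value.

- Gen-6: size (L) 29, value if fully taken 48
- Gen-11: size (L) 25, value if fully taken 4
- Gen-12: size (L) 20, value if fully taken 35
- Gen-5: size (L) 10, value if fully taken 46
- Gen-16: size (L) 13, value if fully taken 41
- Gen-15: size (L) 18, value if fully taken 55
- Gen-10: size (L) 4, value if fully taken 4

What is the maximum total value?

Sort by value density: Gen-5 46/10≈4.6, Gen-16 41/13≈3.15, Gen-15 55/18≈3.06, Gen-12 35/20≈1.75, Gen-6 48/29≈1.66, Gen-10 4/4≈1, Gen-11 4/25≈0.16.
Gen-5: take in full, 10 L for value 46 → 95 left.
All 13 L of Gen-16 fit (value 41) → 82 remain.
All 18 L of Gen-15 fit (value 55) → 64 remain.
All 20 L of Gen-12 fit (value 35) → 44 remain.
All 29 L of Gen-6 fit (value 48) → 15 remain.
All 4 L of Gen-10 fit (value 4) → 11 remain.
Only 11 L remain; take 11/25 of Gen-11 for value 4×11/25 = 1.76.
Total value = 230.76.

230.76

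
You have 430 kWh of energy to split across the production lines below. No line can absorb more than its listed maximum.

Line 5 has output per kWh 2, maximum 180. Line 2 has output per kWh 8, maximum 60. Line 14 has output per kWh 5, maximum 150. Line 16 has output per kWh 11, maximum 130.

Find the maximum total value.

2840

Order the production lines by output per kWh: Line 16 11 > Line 2 8 > Line 14 5 > Line 5 2.
Line 16: +130 to 130 (cap) → 300 left.
Give Line 2 60 to hit its cap of 60 → 240 left.
Line 14 takes 150 to reach its cap of 150 → 90 left.
Line 5 has room for 180 but only 90 remain, so it gets 90.
Total = 2×90 + 8×60 + 5×150 + 11×130 = 2840.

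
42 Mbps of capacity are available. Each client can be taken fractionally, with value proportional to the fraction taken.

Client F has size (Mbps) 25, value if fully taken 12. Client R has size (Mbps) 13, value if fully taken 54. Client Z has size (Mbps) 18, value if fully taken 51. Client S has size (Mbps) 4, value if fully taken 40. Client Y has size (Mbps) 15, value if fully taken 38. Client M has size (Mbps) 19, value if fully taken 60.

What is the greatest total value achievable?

Rank by value-to-size ratio: Client S 40/4≈10, Client R 54/13≈4.15, Client M 60/19≈3.16, Client Z 51/18≈2.83, Client Y 38/15≈2.53, Client F 12/25≈0.48.
All 4 Mbps of Client S fit (value 40) — 38 remain.
Client R: take in full, 13 Mbps for value 54 — 25 left.
Client M: take in full, 19 Mbps for value 60 — 6 left.
Only 6 Mbps remain; take 6/18 of Client Z for value 51×6/18 = 17.
Total value = 171.

171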